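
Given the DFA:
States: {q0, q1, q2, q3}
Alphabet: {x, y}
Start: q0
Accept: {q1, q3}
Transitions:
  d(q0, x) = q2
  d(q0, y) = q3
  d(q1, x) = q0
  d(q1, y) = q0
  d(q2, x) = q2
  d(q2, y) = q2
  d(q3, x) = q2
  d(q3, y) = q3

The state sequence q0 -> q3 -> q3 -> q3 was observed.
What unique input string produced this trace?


Trace back each transition to find the symbol:
  q0 --[y]--> q3
  q3 --[y]--> q3
  q3 --[y]--> q3

"yyy"


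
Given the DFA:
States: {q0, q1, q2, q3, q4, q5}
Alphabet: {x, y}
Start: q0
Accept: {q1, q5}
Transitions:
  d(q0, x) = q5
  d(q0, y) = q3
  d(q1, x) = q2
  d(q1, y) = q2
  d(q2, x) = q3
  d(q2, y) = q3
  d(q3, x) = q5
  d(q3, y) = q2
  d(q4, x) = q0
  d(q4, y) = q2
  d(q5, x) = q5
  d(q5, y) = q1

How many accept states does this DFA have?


Accept states listed: {q1, q5}
Counting: q1(1) q5(2)

2


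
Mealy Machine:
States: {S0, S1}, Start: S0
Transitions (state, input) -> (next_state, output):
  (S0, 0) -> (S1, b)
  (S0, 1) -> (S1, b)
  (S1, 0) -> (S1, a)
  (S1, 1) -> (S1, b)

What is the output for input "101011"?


Step-by-step:
  (S0, 1) -> (S1, b)
  (S1, 0) -> (S1, a)
  (S1, 1) -> (S1, b)
  (S1, 0) -> (S1, a)
  (S1, 1) -> (S1, b)
  (S1, 1) -> (S1, b)

"bababb"


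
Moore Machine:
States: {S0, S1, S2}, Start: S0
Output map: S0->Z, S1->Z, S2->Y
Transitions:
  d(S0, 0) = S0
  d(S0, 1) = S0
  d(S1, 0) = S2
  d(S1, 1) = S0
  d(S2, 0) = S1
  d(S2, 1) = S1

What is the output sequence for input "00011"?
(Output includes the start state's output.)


Start: S0 (output Z)
  --0--> S0 (output Z)
  --0--> S0 (output Z)
  --0--> S0 (output Z)
  --1--> S0 (output Z)
  --1--> S0 (output Z)

"ZZZZZZ"


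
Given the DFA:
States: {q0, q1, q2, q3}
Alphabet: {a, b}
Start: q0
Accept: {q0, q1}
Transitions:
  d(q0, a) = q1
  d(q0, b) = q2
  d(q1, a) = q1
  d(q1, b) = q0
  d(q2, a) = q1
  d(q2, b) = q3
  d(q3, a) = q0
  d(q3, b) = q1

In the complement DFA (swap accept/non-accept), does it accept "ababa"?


Trace: q0 -> q1 -> q0 -> q1 -> q0 -> q1
Final: q1
Original accept: {q0, q1}
Complement: q1 is in original accept

No, complement rejects (original accepts)


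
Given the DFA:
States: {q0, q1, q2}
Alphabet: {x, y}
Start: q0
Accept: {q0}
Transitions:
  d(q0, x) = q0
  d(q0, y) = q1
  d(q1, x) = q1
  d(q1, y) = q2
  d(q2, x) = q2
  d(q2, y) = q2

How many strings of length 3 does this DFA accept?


Enumerating all length-3 strings:
  "xxx" -> q0 [accept]
  "xxy" -> q1 [reject]
  "xyx" -> q1 [reject]
  "xyy" -> q2 [reject]
  "yxx" -> q1 [reject]
  "yxy" -> q2 [reject]
  "yyx" -> q2 [reject]
  "yyy" -> q2 [reject]

1 out of 8


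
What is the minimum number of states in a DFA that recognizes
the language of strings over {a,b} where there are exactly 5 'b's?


States: count = 0, 1, ..., 5 (that's 6 states), plus a dead state for count > 5.
Total: 6 + 1 = 7. Accept = count-5 state.

7


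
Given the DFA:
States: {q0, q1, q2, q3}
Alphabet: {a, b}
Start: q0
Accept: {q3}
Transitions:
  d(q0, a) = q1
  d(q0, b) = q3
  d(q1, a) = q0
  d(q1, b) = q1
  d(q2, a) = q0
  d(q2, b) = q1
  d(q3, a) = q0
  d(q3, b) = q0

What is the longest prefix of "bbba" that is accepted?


Run the DFA, marking each prefix where the state is accepting:
  "" -> q0 [reject]
  "b" -> q3 [accept]
  "bb" -> q0 [reject]
  "bbb" -> q3 [accept]
  "bbba" -> q0 [reject]

"bbb"


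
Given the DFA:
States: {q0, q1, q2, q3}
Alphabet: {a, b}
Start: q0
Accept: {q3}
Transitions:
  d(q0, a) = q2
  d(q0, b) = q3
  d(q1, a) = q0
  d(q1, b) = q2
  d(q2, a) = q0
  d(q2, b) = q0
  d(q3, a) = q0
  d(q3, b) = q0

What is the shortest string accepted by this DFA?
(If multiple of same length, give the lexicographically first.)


BFS by string length (lex-first path to each state shown):
  len 0: q0<-""
  len 1: q2<-"a", q3<-"b"
Found accept state at length 1.

"b"


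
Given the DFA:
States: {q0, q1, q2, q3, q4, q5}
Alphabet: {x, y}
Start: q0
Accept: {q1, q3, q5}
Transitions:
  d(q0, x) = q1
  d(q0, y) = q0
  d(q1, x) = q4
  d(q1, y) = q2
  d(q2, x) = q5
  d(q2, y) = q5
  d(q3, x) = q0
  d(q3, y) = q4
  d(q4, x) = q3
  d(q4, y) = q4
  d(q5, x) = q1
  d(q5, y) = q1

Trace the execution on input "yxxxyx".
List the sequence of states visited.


Input: yxxxyx
d(q0, y) = q0
d(q0, x) = q1
d(q1, x) = q4
d(q4, x) = q3
d(q3, y) = q4
d(q4, x) = q3


q0 -> q0 -> q1 -> q4 -> q3 -> q4 -> q3


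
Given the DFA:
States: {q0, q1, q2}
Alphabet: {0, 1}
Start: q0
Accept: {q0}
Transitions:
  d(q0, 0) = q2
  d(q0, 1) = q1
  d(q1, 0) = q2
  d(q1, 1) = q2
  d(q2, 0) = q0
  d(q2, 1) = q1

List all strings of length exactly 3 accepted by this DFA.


All strings of length 3: 8 total
Accepted: 2

"100", "110"


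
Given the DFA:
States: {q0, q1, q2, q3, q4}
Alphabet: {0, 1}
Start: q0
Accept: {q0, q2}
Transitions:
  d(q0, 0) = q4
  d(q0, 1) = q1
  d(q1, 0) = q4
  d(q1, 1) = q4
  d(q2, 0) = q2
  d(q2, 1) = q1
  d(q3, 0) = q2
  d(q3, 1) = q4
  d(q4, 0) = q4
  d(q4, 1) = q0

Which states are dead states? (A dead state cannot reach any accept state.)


Forward reachability from each state:
  q0 -> reaches accept state q0 (live)
  q1 -> reaches accept state q0 (live)
  q2 -> reaches accept state q0 (live)
  q3 -> reaches accept state q0 (live)
  q4 -> reaches accept state q0 (live)

None (all states can reach an accept state)


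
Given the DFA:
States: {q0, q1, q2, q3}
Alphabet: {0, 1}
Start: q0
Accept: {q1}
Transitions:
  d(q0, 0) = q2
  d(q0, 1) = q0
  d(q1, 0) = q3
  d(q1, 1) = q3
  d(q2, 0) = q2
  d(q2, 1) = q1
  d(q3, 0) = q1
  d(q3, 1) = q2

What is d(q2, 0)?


Looking up transition d(q2, 0)

q2


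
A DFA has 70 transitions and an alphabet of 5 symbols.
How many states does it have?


Each state has exactly one transition per symbol.
states = transitions / |alphabet| = 70 / 5 = 14

14


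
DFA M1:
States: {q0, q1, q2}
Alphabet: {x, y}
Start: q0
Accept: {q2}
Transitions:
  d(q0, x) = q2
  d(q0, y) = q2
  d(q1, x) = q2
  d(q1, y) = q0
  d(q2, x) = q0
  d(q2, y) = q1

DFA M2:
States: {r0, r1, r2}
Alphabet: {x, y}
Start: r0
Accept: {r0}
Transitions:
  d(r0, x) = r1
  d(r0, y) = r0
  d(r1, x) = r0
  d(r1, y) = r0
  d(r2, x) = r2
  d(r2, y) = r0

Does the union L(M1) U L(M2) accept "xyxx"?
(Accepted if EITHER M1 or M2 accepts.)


M1: final=q0 accepted=False
M2: final=r0 accepted=True

Yes, union accepts


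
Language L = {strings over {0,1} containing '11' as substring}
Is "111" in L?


'11' occurs at index 0

Yes, "111" is in L


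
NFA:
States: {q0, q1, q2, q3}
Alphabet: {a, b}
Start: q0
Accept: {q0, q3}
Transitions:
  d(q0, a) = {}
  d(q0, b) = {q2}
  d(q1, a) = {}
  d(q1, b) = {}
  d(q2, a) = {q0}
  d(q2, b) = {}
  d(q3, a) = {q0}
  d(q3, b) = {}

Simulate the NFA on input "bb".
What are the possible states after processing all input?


Start: {q0}
  --b--> {q2}
  --b--> {}

{} (empty set, no valid transitions)


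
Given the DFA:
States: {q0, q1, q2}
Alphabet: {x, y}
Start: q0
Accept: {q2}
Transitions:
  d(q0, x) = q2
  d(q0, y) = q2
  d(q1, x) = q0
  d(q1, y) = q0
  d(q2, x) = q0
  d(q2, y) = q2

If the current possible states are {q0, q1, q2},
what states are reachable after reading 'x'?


Apply transition on 'x' from each current state:
  d(q0, x) = q2
  d(q1, x) = q0
  d(q2, x) = q0

{q0, q2}


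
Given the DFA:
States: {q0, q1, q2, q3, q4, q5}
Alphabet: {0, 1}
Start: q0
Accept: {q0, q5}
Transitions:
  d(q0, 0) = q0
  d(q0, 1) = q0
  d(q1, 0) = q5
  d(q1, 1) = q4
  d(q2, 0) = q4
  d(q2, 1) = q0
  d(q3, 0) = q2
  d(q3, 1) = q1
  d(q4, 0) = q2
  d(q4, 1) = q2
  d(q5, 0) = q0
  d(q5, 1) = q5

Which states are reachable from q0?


BFS from q0:
  layer 0: {q0}

{q0}


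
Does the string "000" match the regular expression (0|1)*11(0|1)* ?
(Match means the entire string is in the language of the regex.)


|string| = 3; first = '0'; last = '0'

No, "000" does not match (0|1)*11(0|1)*


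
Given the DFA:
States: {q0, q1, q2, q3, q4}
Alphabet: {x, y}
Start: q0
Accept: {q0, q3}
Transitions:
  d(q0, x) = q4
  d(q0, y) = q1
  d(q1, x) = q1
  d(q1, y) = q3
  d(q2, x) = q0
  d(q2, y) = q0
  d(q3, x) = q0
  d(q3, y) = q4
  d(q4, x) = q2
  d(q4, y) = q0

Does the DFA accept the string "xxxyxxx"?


Trace: q0 -> q4 -> q2 -> q0 -> q1 -> q1 -> q1 -> q1
Final state: q1
Accept states: {q0, q3}

No, rejected (final state q1 is not an accept state)


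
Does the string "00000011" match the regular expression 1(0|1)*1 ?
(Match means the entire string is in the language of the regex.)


|string| = 8; first = '0'; last = '1'

No, "00000011" does not match 1(0|1)*1


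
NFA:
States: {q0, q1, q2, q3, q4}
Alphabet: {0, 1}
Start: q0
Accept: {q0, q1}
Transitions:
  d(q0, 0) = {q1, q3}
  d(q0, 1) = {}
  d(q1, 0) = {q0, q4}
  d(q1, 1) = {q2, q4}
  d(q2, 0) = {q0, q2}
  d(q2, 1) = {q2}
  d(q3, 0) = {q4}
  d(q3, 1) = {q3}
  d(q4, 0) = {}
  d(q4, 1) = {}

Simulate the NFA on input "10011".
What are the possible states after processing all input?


Start: {q0}
  --1--> {}
  --0--> {}
  --0--> {}
  --1--> {}
  --1--> {}

{} (empty set, no valid transitions)


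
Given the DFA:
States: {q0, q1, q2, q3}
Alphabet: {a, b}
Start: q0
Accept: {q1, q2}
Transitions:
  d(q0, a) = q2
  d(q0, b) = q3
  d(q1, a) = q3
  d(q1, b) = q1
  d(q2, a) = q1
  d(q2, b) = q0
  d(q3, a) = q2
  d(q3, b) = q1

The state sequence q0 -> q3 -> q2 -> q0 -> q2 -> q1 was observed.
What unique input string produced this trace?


Trace back each transition to find the symbol:
  q0 --[b]--> q3
  q3 --[a]--> q2
  q2 --[b]--> q0
  q0 --[a]--> q2
  q2 --[a]--> q1

"babaa"


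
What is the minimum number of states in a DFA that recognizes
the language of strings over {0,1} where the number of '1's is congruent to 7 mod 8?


States track (count of '1') mod 8.
Need 8 states: one per remainder 0..7; accept = remainder 7.

8


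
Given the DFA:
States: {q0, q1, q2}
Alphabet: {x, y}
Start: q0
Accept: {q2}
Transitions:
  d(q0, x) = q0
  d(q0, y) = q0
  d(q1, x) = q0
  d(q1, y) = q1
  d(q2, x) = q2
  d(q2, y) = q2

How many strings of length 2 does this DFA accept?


Enumerating all length-2 strings:
  "xx" -> q0 [reject]
  "xy" -> q0 [reject]
  "yx" -> q0 [reject]
  "yy" -> q0 [reject]

0 out of 4


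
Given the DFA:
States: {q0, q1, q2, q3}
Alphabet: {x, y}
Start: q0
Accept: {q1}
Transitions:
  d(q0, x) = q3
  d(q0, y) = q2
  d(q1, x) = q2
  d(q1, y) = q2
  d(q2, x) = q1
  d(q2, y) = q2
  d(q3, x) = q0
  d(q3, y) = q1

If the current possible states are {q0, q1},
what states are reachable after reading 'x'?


Apply transition on 'x' from each current state:
  d(q0, x) = q3
  d(q1, x) = q2

{q2, q3}


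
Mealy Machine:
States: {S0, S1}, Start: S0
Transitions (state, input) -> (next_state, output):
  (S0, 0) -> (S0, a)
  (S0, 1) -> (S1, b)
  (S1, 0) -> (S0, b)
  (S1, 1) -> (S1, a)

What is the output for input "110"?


Step-by-step:
  (S0, 1) -> (S1, b)
  (S1, 1) -> (S1, a)
  (S1, 0) -> (S0, b)

"bab"


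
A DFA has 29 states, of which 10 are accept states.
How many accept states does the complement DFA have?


Complement swaps accept and non-accept states.
29 - 10 = 19

19


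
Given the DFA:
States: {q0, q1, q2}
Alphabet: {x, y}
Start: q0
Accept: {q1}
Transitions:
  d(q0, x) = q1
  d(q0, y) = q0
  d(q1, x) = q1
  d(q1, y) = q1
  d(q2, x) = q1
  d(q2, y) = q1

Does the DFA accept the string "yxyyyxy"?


Trace: q0 -> q0 -> q1 -> q1 -> q1 -> q1 -> q1 -> q1
Final state: q1
Accept states: {q1}

Yes, accepted (final state q1 is an accept state)


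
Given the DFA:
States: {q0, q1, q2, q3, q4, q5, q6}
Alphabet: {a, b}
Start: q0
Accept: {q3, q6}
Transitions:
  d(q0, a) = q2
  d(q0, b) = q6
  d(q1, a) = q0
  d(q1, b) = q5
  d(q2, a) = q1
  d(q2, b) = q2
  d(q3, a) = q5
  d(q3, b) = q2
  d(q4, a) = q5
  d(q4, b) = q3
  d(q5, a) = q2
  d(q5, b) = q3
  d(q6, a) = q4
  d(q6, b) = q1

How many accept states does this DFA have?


Accept states listed: {q3, q6}
Counting: q3(1) q6(2)

2


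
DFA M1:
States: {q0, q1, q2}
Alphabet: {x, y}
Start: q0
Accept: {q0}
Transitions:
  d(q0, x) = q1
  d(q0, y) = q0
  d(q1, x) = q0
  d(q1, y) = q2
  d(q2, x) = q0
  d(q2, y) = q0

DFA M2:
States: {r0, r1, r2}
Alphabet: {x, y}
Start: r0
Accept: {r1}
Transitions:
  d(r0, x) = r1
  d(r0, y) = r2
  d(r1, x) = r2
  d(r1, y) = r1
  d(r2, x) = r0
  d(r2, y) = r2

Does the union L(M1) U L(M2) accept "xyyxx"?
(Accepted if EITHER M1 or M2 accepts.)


M1: final=q0 accepted=True
M2: final=r0 accepted=False

Yes, union accepts


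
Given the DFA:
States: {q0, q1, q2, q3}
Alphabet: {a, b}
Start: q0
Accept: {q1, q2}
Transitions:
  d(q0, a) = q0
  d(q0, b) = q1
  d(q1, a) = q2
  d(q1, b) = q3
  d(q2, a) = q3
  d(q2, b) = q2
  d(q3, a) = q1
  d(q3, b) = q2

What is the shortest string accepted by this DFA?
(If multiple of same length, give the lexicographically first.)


BFS by string length (lex-first path to each state shown):
  len 0: q0<-""
  len 1: q0<-"a", q1<-"b"
Found accept state at length 1.

"b"


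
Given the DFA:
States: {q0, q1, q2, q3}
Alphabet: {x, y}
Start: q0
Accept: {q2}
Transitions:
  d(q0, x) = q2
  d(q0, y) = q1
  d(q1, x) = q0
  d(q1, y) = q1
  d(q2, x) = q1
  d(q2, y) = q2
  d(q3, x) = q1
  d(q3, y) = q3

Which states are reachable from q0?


BFS from q0:
  layer 0: {q0}
  layer 1: {q1, q2}

{q0, q1, q2}


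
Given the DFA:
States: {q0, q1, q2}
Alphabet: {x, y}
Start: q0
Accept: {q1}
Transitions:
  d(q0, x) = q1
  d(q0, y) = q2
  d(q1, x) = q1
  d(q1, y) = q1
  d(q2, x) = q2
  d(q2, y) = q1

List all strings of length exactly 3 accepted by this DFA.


All strings of length 3: 8 total
Accepted: 7

"xxx", "xxy", "xyx", "xyy", "yxy", "yyx", "yyy"


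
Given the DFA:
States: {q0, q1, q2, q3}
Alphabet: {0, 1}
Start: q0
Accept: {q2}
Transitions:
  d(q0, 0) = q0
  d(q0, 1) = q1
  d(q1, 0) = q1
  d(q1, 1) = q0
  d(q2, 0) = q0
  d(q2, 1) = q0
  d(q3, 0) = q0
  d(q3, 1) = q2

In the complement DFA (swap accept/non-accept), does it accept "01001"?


Trace: q0 -> q0 -> q1 -> q1 -> q1 -> q0
Final: q0
Original accept: {q2}
Complement: q0 is not in original accept

Yes, complement accepts (original rejects)


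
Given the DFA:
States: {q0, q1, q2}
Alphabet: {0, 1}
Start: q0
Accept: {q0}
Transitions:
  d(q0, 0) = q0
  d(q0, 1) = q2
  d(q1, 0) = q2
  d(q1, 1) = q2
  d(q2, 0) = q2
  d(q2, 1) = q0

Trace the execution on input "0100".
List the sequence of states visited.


Input: 0100
d(q0, 0) = q0
d(q0, 1) = q2
d(q2, 0) = q2
d(q2, 0) = q2


q0 -> q0 -> q2 -> q2 -> q2


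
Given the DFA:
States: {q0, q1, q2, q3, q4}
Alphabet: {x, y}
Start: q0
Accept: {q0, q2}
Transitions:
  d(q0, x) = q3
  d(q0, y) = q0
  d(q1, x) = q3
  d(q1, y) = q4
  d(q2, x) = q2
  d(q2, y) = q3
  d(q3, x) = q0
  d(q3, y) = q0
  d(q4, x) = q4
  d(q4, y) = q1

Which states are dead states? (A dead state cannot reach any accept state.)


Forward reachability from each state:
  q0 -> reaches accept state q0 (live)
  q1 -> reaches accept state q0 (live)
  q2 -> reaches accept state q0 (live)
  q3 -> reaches accept state q0 (live)
  q4 -> reaches accept state q0 (live)

None (all states can reach an accept state)


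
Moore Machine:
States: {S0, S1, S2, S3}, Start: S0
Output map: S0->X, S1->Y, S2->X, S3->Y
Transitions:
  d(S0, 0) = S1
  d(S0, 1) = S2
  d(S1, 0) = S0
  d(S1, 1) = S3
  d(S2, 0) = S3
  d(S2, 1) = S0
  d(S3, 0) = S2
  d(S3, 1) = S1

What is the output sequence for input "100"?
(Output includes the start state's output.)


Start: S0 (output X)
  --1--> S2 (output X)
  --0--> S3 (output Y)
  --0--> S2 (output X)

"XXYX"


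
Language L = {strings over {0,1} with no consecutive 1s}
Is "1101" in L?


'11' occurs at index 0

No, "1101" is not in L


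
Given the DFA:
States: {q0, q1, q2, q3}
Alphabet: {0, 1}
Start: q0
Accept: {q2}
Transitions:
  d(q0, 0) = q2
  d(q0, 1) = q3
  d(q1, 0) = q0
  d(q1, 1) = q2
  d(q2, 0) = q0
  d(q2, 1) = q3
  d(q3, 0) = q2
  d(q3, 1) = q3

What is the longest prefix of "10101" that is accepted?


Run the DFA, marking each prefix where the state is accepting:
  "" -> q0 [reject]
  "1" -> q3 [reject]
  "10" -> q2 [accept]
  "101" -> q3 [reject]
  "1010" -> q2 [accept]
  "10101" -> q3 [reject]

"1010"


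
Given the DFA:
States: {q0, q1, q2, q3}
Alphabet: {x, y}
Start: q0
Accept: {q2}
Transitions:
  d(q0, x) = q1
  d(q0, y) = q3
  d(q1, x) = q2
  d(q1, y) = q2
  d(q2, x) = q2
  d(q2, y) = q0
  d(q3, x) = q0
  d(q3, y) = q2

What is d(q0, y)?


Looking up transition d(q0, y)

q3


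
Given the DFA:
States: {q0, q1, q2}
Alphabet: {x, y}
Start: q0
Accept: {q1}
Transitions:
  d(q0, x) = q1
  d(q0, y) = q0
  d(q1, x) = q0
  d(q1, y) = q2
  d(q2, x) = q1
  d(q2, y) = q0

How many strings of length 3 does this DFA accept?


Enumerating all length-3 strings:
  "xxx" -> q1 [accept]
  "xxy" -> q0 [reject]
  "xyx" -> q1 [accept]
  "xyy" -> q0 [reject]
  "yxx" -> q0 [reject]
  "yxy" -> q2 [reject]
  "yyx" -> q1 [accept]
  "yyy" -> q0 [reject]

3 out of 8


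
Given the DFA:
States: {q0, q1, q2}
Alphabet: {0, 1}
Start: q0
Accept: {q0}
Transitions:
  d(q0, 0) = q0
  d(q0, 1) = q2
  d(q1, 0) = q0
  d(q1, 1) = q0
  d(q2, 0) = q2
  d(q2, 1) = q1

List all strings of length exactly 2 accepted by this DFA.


All strings of length 2: 4 total
Accepted: 1

"00"


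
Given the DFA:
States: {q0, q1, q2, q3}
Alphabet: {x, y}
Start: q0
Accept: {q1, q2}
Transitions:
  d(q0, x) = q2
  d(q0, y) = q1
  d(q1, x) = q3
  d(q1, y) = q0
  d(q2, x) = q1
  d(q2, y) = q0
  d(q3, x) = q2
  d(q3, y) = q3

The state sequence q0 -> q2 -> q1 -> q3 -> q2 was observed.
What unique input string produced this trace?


Trace back each transition to find the symbol:
  q0 --[x]--> q2
  q2 --[x]--> q1
  q1 --[x]--> q3
  q3 --[x]--> q2

"xxxx"


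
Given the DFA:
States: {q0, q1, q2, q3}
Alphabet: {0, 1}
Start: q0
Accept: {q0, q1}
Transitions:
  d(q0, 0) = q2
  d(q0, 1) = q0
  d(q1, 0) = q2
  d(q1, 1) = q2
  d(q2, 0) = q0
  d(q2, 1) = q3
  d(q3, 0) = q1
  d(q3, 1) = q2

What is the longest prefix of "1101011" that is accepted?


Run the DFA, marking each prefix where the state is accepting:
  "" -> q0 [accept]
  "1" -> q0 [accept]
  "11" -> q0 [accept]
  "110" -> q2 [reject]
  "1101" -> q3 [reject]
  "11010" -> q1 [accept]
  "110101" -> q2 [reject]
  "1101011" -> q3 [reject]

"11010"


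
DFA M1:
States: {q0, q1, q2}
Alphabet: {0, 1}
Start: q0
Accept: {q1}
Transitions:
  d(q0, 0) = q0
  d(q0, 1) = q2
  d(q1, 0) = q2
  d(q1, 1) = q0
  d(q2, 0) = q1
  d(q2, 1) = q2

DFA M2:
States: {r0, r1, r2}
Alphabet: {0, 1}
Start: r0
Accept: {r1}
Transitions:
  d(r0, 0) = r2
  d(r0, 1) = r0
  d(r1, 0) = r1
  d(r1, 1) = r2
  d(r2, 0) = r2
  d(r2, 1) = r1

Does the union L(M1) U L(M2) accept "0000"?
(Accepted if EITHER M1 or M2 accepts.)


M1: final=q0 accepted=False
M2: final=r2 accepted=False

No, union rejects (neither accepts)


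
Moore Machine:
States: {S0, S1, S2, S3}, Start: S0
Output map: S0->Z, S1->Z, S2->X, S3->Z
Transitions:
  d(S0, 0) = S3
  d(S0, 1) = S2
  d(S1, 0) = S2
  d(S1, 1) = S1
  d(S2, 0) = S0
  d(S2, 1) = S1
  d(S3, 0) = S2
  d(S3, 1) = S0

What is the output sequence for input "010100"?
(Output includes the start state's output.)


Start: S0 (output Z)
  --0--> S3 (output Z)
  --1--> S0 (output Z)
  --0--> S3 (output Z)
  --1--> S0 (output Z)
  --0--> S3 (output Z)
  --0--> S2 (output X)

"ZZZZZZX"


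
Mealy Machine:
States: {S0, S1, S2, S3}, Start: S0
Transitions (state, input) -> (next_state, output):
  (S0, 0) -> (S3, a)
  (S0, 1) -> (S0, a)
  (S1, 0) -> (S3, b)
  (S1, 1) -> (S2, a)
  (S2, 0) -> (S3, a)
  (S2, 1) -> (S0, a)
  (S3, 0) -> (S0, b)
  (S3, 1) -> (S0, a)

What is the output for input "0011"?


Step-by-step:
  (S0, 0) -> (S3, a)
  (S3, 0) -> (S0, b)
  (S0, 1) -> (S0, a)
  (S0, 1) -> (S0, a)

"abaa"


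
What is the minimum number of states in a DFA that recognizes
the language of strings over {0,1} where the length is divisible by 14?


States track (length) mod 14.
Need 14 states: one per remainder 0..13; accept = remainder 0.

14


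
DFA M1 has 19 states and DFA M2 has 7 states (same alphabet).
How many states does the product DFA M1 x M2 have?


Product construction pairs every M1 state with every M2 state.
19 * 7 = 133

133


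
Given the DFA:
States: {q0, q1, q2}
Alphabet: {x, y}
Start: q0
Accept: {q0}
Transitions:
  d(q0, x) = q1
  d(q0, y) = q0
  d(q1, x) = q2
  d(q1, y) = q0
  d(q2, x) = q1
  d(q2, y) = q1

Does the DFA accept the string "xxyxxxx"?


Trace: q0 -> q1 -> q2 -> q1 -> q2 -> q1 -> q2 -> q1
Final state: q1
Accept states: {q0}

No, rejected (final state q1 is not an accept state)


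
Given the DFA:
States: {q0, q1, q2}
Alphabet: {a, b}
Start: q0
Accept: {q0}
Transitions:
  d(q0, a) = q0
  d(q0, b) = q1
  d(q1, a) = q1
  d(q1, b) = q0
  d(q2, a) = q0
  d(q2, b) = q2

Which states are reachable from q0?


BFS from q0:
  layer 0: {q0}
  layer 1: {q1}

{q0, q1}


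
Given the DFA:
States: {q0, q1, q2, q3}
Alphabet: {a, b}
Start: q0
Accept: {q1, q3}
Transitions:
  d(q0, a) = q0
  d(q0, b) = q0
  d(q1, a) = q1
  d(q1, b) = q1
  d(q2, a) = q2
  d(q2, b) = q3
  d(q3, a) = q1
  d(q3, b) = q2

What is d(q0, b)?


Looking up transition d(q0, b)

q0


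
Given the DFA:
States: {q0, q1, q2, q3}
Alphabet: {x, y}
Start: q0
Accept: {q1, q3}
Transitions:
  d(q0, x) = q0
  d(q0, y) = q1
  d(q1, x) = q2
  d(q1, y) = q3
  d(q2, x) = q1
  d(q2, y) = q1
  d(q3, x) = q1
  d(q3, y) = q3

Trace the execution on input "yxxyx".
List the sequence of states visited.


Input: yxxyx
d(q0, y) = q1
d(q1, x) = q2
d(q2, x) = q1
d(q1, y) = q3
d(q3, x) = q1


q0 -> q1 -> q2 -> q1 -> q3 -> q1


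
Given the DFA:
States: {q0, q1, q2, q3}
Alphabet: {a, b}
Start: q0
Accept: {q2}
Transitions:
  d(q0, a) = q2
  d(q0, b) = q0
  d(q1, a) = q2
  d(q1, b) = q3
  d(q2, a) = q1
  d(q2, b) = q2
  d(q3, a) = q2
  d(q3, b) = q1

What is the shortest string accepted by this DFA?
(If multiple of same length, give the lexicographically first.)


BFS by string length (lex-first path to each state shown):
  len 0: q0<-""
  len 1: q0<-"b", q2<-"a"
Found accept state at length 1.

"a"


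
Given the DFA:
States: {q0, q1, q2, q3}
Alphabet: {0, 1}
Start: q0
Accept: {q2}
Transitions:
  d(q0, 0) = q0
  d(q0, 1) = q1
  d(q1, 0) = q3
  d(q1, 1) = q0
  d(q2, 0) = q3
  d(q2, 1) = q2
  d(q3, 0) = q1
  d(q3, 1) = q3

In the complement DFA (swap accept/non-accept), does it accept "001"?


Trace: q0 -> q0 -> q0 -> q1
Final: q1
Original accept: {q2}
Complement: q1 is not in original accept

Yes, complement accepts (original rejects)


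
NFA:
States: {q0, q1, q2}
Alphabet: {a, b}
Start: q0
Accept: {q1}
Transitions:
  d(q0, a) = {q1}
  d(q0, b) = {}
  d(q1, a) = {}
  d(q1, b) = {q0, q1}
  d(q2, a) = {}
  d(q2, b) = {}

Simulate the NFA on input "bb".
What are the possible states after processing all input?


Start: {q0}
  --b--> {}
  --b--> {}

{} (empty set, no valid transitions)


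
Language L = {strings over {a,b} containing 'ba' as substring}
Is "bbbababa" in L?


'ba' occurs at index 2

Yes, "bbbababa" is in L


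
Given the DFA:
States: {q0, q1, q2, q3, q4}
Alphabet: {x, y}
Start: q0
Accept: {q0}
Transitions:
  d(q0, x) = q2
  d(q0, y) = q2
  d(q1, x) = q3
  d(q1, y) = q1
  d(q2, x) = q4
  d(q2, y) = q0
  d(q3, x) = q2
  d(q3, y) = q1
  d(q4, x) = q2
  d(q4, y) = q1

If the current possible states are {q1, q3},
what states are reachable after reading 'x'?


Apply transition on 'x' from each current state:
  d(q1, x) = q3
  d(q3, x) = q2

{q2, q3}


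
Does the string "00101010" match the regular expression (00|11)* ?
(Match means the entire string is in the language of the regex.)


|string| = 8; first = '0'; last = '0'

No, "00101010" does not match (00|11)*


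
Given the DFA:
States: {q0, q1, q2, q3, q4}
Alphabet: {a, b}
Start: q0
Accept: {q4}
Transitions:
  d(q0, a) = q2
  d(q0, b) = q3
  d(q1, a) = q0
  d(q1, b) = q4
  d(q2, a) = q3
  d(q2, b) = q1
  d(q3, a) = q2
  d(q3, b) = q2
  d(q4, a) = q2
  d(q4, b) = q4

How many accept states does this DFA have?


Accept states listed: {q4}
Counting: q4(1)

1


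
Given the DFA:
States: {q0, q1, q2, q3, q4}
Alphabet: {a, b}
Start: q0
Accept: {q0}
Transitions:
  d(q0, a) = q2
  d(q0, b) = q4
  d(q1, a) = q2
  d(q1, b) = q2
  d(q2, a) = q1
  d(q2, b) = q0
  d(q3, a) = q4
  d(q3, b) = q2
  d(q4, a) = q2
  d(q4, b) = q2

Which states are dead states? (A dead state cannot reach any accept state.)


Forward reachability from each state:
  q0 -> reaches accept state q0 (live)
  q1 -> reaches accept state q0 (live)
  q2 -> reaches accept state q0 (live)
  q3 -> reaches accept state q0 (live)
  q4 -> reaches accept state q0 (live)

None (all states can reach an accept state)


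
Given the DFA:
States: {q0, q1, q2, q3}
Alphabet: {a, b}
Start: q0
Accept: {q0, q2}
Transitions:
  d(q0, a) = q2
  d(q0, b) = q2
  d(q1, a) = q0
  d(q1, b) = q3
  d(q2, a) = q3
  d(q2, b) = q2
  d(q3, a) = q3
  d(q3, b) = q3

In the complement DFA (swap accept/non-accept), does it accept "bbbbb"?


Trace: q0 -> q2 -> q2 -> q2 -> q2 -> q2
Final: q2
Original accept: {q0, q2}
Complement: q2 is in original accept

No, complement rejects (original accepts)


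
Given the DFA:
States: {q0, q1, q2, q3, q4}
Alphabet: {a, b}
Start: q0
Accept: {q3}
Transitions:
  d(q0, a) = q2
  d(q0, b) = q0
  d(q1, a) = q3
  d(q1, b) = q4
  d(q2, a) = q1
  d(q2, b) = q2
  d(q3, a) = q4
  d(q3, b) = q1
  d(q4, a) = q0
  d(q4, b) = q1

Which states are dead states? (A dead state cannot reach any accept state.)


Forward reachability from each state:
  q0 -> reaches accept state q3 (live)
  q1 -> reaches accept state q3 (live)
  q2 -> reaches accept state q3 (live)
  q3 -> reaches accept state q3 (live)
  q4 -> reaches accept state q3 (live)

None (all states can reach an accept state)


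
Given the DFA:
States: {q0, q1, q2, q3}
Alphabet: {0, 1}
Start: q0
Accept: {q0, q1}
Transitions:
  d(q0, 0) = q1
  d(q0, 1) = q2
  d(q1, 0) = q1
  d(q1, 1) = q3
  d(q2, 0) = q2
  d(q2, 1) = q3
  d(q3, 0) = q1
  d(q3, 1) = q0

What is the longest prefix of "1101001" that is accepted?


Run the DFA, marking each prefix where the state is accepting:
  "" -> q0 [accept]
  "1" -> q2 [reject]
  "11" -> q3 [reject]
  "110" -> q1 [accept]
  "1101" -> q3 [reject]
  "11010" -> q1 [accept]
  "110100" -> q1 [accept]
  "1101001" -> q3 [reject]

"110100"


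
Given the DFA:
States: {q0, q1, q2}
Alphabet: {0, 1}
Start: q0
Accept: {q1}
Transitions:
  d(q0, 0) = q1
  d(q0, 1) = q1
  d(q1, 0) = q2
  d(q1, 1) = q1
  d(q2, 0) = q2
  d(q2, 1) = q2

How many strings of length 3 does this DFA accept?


Enumerating all length-3 strings:
  "000" -> q2 [reject]
  "001" -> q2 [reject]
  "010" -> q2 [reject]
  "011" -> q1 [accept]
  "100" -> q2 [reject]
  "101" -> q2 [reject]
  "110" -> q2 [reject]
  "111" -> q1 [accept]

2 out of 8


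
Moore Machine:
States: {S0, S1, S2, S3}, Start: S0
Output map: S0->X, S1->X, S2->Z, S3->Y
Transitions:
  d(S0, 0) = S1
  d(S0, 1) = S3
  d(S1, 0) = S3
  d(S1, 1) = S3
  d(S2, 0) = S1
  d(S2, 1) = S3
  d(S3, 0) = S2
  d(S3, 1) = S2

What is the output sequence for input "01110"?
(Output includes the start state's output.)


Start: S0 (output X)
  --0--> S1 (output X)
  --1--> S3 (output Y)
  --1--> S2 (output Z)
  --1--> S3 (output Y)
  --0--> S2 (output Z)

"XXYZYZ"


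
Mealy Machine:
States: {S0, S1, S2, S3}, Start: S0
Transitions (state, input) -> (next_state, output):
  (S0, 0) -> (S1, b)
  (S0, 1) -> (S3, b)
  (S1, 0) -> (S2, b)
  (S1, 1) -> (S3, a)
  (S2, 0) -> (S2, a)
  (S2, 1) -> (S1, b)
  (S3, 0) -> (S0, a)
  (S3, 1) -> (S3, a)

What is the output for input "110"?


Step-by-step:
  (S0, 1) -> (S3, b)
  (S3, 1) -> (S3, a)
  (S3, 0) -> (S0, a)

"baa"


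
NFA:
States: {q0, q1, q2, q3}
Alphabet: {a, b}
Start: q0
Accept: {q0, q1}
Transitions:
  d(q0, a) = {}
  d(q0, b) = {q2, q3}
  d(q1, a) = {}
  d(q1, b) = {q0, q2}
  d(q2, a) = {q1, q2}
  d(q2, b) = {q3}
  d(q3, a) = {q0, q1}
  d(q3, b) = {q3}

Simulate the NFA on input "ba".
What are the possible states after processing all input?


Start: {q0}
  --b--> {q2, q3}
  --a--> {q0, q1, q2}

{q0, q1, q2}


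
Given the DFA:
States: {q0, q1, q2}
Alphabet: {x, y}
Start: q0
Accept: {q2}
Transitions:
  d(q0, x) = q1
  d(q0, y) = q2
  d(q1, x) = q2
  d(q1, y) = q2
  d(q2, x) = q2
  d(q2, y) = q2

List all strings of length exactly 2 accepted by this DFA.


All strings of length 2: 4 total
Accepted: 4

"xx", "xy", "yx", "yy"


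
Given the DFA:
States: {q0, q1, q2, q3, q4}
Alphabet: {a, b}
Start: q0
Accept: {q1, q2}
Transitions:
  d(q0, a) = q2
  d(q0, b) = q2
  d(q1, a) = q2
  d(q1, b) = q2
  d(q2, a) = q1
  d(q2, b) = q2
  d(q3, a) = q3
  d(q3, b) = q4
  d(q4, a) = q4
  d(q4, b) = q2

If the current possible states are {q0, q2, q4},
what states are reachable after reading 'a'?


Apply transition on 'a' from each current state:
  d(q0, a) = q2
  d(q2, a) = q1
  d(q4, a) = q4

{q1, q2, q4}


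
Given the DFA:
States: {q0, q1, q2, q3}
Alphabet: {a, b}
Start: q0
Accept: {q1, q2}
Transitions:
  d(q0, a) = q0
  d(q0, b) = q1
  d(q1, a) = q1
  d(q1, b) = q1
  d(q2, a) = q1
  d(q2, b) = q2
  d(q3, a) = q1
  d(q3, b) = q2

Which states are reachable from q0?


BFS from q0:
  layer 0: {q0}
  layer 1: {q1}

{q0, q1}


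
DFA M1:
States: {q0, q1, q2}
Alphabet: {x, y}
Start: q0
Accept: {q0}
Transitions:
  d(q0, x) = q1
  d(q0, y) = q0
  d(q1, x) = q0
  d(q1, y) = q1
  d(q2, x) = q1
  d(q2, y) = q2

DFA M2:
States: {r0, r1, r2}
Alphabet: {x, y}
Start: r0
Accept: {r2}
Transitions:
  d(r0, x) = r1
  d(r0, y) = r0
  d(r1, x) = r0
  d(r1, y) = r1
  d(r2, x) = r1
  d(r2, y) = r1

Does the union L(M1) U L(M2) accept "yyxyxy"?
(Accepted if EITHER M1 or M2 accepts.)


M1: final=q0 accepted=True
M2: final=r0 accepted=False

Yes, union accepts


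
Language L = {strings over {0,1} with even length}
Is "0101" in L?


length = 4; 4 mod 2 = 0

Yes, "0101" is in L


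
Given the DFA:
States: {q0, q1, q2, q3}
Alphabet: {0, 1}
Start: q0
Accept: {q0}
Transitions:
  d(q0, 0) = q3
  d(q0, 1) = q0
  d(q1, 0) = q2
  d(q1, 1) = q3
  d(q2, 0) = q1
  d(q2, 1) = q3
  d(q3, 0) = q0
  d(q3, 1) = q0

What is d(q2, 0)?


Looking up transition d(q2, 0)

q1


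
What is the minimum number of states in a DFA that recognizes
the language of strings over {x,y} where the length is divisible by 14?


States track (length) mod 14.
Need 14 states: one per remainder 0..13; accept = remainder 0.

14


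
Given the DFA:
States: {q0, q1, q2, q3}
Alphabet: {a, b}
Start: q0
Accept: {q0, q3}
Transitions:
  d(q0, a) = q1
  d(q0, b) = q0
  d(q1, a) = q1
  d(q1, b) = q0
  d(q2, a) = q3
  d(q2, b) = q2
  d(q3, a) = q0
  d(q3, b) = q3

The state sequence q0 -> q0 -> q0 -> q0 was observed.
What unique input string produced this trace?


Trace back each transition to find the symbol:
  q0 --[b]--> q0
  q0 --[b]--> q0
  q0 --[b]--> q0

"bbb"


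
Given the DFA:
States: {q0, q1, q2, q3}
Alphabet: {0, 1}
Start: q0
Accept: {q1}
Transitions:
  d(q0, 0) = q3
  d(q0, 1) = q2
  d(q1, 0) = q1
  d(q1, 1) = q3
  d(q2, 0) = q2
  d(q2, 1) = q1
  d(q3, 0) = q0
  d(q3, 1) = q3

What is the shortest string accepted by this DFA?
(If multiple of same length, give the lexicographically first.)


BFS by string length (lex-first path to each state shown):
  len 0: q0<-""
  len 1: q2<-"1", q3<-"0"
  len 2: q0<-"00", q1<-"11", q2<-"10", q3<-"01"
Found accept state at length 2.

"11"


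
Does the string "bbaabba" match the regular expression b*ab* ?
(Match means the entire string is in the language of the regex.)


|string| = 7; first = 'b'; last = 'a'

No, "bbaabba" does not match b*ab*


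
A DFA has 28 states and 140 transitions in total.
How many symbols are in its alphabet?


Each state has exactly one transition per symbol.
|alphabet| = transitions / states = 140 / 28 = 5

5


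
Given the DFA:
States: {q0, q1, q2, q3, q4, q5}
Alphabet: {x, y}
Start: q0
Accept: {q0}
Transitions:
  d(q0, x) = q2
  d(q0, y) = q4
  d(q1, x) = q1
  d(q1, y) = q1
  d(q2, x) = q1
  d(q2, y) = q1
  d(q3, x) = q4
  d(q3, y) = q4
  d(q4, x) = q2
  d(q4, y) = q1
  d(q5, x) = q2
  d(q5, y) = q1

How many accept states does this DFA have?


Accept states listed: {q0}
Counting: q0(1)

1


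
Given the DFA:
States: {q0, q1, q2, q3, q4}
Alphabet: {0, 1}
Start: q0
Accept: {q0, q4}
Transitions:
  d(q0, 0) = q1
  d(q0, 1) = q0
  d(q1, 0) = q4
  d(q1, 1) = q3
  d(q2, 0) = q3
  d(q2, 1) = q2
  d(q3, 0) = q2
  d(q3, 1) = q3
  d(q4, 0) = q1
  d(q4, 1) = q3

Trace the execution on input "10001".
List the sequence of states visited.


Input: 10001
d(q0, 1) = q0
d(q0, 0) = q1
d(q1, 0) = q4
d(q4, 0) = q1
d(q1, 1) = q3


q0 -> q0 -> q1 -> q4 -> q1 -> q3


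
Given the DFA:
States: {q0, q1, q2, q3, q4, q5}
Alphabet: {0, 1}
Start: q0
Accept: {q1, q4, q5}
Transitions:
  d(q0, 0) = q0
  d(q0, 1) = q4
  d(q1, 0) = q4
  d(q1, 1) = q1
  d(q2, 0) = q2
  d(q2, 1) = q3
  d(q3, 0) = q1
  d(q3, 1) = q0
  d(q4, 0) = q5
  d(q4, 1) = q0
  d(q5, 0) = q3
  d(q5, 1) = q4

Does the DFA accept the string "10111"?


Trace: q0 -> q4 -> q5 -> q4 -> q0 -> q4
Final state: q4
Accept states: {q1, q4, q5}

Yes, accepted (final state q4 is an accept state)


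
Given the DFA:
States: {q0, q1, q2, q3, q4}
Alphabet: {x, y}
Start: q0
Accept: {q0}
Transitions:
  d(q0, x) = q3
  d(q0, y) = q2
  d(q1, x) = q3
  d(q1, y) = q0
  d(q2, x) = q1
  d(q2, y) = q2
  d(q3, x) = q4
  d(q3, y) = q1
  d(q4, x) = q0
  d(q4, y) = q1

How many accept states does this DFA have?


Accept states listed: {q0}
Counting: q0(1)

1


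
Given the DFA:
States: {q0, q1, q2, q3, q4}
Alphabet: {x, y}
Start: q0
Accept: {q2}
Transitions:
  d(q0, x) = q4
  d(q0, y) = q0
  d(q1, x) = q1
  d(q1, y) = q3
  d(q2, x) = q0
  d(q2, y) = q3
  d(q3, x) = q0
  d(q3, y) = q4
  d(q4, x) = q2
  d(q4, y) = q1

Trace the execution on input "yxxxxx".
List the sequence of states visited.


Input: yxxxxx
d(q0, y) = q0
d(q0, x) = q4
d(q4, x) = q2
d(q2, x) = q0
d(q0, x) = q4
d(q4, x) = q2


q0 -> q0 -> q4 -> q2 -> q0 -> q4 -> q2


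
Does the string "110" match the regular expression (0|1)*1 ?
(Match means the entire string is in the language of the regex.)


|string| = 3; first = '1'; last = '0'

No, "110" does not match (0|1)*1


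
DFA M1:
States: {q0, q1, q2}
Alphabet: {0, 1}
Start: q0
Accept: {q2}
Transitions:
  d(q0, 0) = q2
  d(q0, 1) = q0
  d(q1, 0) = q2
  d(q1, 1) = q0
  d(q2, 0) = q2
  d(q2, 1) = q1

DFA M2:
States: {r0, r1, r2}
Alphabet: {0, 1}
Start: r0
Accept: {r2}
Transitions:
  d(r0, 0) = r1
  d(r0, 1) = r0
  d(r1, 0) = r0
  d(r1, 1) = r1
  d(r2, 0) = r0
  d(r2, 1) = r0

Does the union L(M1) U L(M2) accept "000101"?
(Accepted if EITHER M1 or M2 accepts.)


M1: final=q1 accepted=False
M2: final=r0 accepted=False

No, union rejects (neither accepts)


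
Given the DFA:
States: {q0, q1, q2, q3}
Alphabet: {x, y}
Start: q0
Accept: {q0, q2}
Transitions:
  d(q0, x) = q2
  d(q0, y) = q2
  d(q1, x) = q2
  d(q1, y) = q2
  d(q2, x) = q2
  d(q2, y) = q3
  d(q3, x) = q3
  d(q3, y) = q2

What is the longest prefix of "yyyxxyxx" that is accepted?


Run the DFA, marking each prefix where the state is accepting:
  "" -> q0 [accept]
  "y" -> q2 [accept]
  "yy" -> q3 [reject]
  "yyy" -> q2 [accept]
  "yyyx" -> q2 [accept]
  "yyyxx" -> q2 [accept]
  "yyyxxy" -> q3 [reject]
  "yyyxxyx" -> q3 [reject]
  "yyyxxyxx" -> q3 [reject]

"yyyxx"


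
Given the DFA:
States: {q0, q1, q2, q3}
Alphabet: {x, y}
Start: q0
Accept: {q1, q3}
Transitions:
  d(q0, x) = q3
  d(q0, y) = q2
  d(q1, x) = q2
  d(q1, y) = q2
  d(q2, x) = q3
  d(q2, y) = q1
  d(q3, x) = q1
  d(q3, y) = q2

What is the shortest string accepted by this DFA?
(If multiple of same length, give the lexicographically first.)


BFS by string length (lex-first path to each state shown):
  len 0: q0<-""
  len 1: q2<-"y", q3<-"x"
Found accept state at length 1.

"x"


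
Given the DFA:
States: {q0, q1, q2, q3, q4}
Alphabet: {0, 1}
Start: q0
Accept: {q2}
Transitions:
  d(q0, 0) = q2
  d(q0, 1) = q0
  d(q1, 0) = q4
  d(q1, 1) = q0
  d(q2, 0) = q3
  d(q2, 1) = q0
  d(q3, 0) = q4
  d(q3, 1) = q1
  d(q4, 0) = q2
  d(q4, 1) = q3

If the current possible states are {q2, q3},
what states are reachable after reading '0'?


Apply transition on '0' from each current state:
  d(q2, 0) = q3
  d(q3, 0) = q4

{q3, q4}


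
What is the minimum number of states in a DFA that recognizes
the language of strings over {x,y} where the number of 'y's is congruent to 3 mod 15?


States track (count of 'y') mod 15.
Need 15 states: one per remainder 0..14; accept = remainder 3.

15


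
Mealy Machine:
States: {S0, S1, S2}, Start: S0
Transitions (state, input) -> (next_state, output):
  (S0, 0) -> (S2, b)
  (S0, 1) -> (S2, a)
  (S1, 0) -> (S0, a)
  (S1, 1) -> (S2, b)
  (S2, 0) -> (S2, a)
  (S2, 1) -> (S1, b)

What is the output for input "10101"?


Step-by-step:
  (S0, 1) -> (S2, a)
  (S2, 0) -> (S2, a)
  (S2, 1) -> (S1, b)
  (S1, 0) -> (S0, a)
  (S0, 1) -> (S2, a)

"aabaa"


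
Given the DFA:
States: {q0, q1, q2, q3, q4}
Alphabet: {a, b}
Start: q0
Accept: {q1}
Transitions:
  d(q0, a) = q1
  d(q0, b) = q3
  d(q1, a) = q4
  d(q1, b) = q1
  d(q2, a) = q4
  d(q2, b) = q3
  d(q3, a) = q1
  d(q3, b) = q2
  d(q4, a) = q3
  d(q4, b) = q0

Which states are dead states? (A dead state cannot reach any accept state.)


Forward reachability from each state:
  q0 -> reaches accept state q1 (live)
  q1 -> reaches accept state q1 (live)
  q2 -> reaches accept state q1 (live)
  q3 -> reaches accept state q1 (live)
  q4 -> reaches accept state q1 (live)

None (all states can reach an accept state)


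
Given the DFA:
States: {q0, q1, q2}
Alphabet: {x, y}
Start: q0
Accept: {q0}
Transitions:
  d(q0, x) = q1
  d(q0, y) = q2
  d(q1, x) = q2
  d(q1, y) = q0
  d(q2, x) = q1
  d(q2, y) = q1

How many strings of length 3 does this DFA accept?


Enumerating all length-3 strings:
  "xxx" -> q1 [reject]
  "xxy" -> q1 [reject]
  "xyx" -> q1 [reject]
  "xyy" -> q2 [reject]
  "yxx" -> q2 [reject]
  "yxy" -> q0 [accept]
  "yyx" -> q2 [reject]
  "yyy" -> q0 [accept]

2 out of 8


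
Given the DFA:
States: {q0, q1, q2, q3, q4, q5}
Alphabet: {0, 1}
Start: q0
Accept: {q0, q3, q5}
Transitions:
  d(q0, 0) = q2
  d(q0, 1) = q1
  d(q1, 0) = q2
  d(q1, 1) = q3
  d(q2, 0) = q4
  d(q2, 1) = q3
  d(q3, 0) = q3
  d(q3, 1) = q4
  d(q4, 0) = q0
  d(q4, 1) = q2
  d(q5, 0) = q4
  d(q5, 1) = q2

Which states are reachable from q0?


BFS from q0:
  layer 0: {q0}
  layer 1: {q1, q2}
  layer 2: {q3, q4}

{q0, q1, q2, q3, q4}


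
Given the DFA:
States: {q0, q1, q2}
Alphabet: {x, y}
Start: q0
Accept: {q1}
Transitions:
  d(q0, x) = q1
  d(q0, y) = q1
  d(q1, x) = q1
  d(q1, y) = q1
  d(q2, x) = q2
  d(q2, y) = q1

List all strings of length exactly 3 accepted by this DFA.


All strings of length 3: 8 total
Accepted: 8

"xxx", "xxy", "xyx", "xyy", "yxx", "yxy", "yyx", "yyy"


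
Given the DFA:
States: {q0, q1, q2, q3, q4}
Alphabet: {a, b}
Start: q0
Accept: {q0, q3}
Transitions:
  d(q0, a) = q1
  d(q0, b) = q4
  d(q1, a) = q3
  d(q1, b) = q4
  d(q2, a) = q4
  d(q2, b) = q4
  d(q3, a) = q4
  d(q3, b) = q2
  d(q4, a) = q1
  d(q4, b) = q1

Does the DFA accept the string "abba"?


Trace: q0 -> q1 -> q4 -> q1 -> q3
Final state: q3
Accept states: {q0, q3}

Yes, accepted (final state q3 is an accept state)


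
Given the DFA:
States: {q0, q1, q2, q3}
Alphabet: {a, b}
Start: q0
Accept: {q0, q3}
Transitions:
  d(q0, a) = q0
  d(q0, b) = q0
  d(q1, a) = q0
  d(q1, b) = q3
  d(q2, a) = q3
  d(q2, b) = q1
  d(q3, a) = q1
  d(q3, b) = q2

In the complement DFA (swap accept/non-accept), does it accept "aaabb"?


Trace: q0 -> q0 -> q0 -> q0 -> q0 -> q0
Final: q0
Original accept: {q0, q3}
Complement: q0 is in original accept

No, complement rejects (original accepts)


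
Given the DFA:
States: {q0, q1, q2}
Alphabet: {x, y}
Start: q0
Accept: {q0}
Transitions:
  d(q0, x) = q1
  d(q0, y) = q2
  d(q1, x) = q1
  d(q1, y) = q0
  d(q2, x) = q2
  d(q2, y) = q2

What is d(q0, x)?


Looking up transition d(q0, x)

q1


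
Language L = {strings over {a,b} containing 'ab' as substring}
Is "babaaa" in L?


'ab' occurs at index 1

Yes, "babaaa" is in L


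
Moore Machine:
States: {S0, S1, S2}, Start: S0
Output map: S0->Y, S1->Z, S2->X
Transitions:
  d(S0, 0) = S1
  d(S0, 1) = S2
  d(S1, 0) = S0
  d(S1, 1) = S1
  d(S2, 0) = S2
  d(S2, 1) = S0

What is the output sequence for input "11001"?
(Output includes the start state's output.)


Start: S0 (output Y)
  --1--> S2 (output X)
  --1--> S0 (output Y)
  --0--> S1 (output Z)
  --0--> S0 (output Y)
  --1--> S2 (output X)

"YXYZYX"
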